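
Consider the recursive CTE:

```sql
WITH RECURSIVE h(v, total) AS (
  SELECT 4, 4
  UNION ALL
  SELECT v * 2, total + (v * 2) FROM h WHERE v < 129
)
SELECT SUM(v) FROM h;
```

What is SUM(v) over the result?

508

Base: v=4, total=4.
Iteration 1: 4 < 129 holds -> v = 4 * 2 = 8, total = 4 + 8 = 12.
Iteration 2: 8 < 129 holds -> v = 8 * 2 = 16, total = 12 + 16 = 28.
Iteration 3: 16 < 129 holds -> v = 16 * 2 = 32, total = 28 + 32 = 60.
Iteration 4: 32 < 129 holds -> v = 32 * 2 = 64, total = 60 + 64 = 124.
Iteration 5: 64 < 129 holds -> v = 64 * 2 = 128, total = 124 + 128 = 252.
Iteration 6: 128 < 129 holds -> v = 128 * 2 = 256, total = 252 + 256 = 508.
Iteration 7: 256 < 129 fails; recursion stops.
SUM(v) = 4 + 8 + 16 + 32 + 64 + 128 + 256 = 508.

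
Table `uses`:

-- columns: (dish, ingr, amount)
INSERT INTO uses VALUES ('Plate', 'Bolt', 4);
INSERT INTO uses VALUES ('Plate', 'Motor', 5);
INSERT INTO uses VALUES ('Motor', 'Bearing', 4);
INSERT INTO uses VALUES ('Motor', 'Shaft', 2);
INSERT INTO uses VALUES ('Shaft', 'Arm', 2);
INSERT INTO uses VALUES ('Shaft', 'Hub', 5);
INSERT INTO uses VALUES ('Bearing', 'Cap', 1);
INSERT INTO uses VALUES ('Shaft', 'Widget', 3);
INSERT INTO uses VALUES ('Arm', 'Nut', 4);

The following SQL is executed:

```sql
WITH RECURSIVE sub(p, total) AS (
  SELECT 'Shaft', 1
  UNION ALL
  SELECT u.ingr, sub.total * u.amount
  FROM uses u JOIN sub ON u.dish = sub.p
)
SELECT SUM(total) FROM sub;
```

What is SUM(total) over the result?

Base: (Shaft, total=1).
Iteration 1: components of {Shaft} -> Arm = 1*2 = 2, Hub = 1*5 = 5, Widget = 1*3 = 3.
Iteration 2: components of {Arm,Hub,Widget} -> Nut = 2*4 = 8.
Iteration 3: no further components; recursion stops.
SUM(total) = 1 + 2 + 5 + 3 + 8 = 19.

19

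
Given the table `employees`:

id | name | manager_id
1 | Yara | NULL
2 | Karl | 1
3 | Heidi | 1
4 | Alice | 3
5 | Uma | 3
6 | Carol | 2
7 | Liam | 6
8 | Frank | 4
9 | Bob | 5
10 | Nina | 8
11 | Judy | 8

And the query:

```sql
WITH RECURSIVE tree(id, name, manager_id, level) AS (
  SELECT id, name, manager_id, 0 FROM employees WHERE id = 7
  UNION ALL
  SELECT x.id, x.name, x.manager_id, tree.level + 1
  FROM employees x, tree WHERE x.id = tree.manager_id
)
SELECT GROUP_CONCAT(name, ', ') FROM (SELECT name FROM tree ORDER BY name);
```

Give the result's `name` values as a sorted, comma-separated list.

Base: id=7 (Liam), manager_id=6, level 0.
Iteration 1: join on id=6 -> Carol (id 6, manager_id=2, level 1).
Iteration 2: join on id=2 -> Karl (id 2, manager_id=1, level 2).
Iteration 3: join on id=1 -> Yara (id 1, manager_id=NULL, level 3).
Iteration 4: manager_id is NULL; no match; recursion stops.

Carol, Karl, Liam, Yara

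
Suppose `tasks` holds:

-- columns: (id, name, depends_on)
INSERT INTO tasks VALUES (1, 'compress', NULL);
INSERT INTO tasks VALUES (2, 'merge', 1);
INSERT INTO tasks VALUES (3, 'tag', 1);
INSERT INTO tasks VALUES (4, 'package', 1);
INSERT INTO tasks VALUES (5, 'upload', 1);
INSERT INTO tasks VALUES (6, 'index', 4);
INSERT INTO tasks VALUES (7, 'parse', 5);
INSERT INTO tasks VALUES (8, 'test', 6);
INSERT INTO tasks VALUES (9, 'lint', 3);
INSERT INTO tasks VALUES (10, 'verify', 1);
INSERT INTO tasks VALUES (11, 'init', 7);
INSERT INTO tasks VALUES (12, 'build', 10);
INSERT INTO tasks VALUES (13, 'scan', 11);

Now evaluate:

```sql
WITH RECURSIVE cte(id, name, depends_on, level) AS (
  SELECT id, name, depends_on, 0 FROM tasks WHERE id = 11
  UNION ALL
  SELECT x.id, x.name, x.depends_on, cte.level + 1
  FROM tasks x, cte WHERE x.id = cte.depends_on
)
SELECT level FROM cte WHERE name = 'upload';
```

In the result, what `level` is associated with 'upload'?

2

Base: id=11 (init), depends_on=7, level 0.
Iteration 1: join on id=7 -> parse (id 7, depends_on=5, level 1).
Iteration 2: join on id=5 -> upload (id 5, depends_on=1, level 2).
Iteration 3: join on id=1 -> compress (id 1, depends_on=NULL, level 3).
Iteration 4: depends_on is NULL; no match; recursion stops.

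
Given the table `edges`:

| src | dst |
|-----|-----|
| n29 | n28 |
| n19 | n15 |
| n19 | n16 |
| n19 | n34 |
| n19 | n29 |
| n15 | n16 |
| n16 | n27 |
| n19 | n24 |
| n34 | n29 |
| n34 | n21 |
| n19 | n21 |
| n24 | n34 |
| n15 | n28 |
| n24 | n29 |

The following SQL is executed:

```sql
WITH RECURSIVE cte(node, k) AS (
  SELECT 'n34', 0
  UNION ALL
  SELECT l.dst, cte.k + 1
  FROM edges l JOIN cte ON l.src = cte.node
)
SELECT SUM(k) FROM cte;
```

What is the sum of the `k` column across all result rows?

Base: (n34, k=0).
Iteration 1: edges from {n34} -> (n21, k=1), (n29, k=1).
Iteration 2: edges from {n21,n29} -> (n28, k=2).
Iteration 3: no outgoing edges from {n28}; recursion stops.
SUM(k) = 0 + 1 + 1 + 2 = 4.

4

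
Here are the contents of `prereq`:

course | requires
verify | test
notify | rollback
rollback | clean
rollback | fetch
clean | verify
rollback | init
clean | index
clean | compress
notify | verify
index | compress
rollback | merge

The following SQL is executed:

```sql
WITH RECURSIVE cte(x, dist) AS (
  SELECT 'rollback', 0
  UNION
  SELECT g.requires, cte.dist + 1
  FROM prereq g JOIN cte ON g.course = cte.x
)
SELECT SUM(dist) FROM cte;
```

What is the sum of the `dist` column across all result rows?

16

Base: (rollback, dist=0).
Iteration 1: edges from {rollback} -> (clean, dist=1), (fetch, dist=1), (init, dist=1), (merge, dist=1).
Iteration 2: edges from {clean,fetch,init,merge} -> (compress, dist=2), (index, dist=2), (verify, dist=2).
Iteration 3: edges from {compress,index,verify} -> (compress, dist=3), (test, dist=3).
Iteration 4: no outgoing edges from {compress,test}; recursion stops.
SUM(dist) = 0 + 1 + 1 + 1 + 1 + 2 + 2 + 2 + 3 + 3 = 16.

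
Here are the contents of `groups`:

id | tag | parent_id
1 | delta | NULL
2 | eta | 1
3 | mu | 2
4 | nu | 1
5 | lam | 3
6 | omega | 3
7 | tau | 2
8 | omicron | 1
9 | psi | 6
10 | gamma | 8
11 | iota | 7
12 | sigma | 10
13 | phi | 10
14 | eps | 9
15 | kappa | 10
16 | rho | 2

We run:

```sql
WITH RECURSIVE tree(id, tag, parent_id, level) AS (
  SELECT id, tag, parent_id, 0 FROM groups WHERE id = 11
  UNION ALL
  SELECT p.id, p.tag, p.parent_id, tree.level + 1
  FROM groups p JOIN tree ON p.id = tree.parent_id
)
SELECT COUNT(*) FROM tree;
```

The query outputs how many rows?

Base: id=11 (iota), parent_id=7, level 0.
Iteration 1: join on id=7 -> tau (id 7, parent_id=2, level 1).
Iteration 2: join on id=2 -> eta (id 2, parent_id=1, level 2).
Iteration 3: join on id=1 -> delta (id 1, parent_id=NULL, level 3).
Iteration 4: parent_id is NULL; no match; recursion stops.
Total rows emitted: 4.

4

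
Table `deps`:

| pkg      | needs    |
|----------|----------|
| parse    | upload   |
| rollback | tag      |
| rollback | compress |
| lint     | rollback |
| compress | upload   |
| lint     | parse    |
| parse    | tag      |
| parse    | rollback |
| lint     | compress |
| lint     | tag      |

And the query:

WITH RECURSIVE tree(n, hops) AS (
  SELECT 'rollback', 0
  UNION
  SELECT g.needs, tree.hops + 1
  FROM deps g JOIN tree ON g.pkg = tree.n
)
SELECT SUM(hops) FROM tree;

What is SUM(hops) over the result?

Base: (rollback, hops=0).
Iteration 1: edges from {rollback} -> (compress, hops=1), (tag, hops=1).
Iteration 2: edges from {compress,tag} -> (upload, hops=2).
Iteration 3: no outgoing edges from {upload}; recursion stops.
SUM(hops) = 0 + 1 + 1 + 2 = 4.

4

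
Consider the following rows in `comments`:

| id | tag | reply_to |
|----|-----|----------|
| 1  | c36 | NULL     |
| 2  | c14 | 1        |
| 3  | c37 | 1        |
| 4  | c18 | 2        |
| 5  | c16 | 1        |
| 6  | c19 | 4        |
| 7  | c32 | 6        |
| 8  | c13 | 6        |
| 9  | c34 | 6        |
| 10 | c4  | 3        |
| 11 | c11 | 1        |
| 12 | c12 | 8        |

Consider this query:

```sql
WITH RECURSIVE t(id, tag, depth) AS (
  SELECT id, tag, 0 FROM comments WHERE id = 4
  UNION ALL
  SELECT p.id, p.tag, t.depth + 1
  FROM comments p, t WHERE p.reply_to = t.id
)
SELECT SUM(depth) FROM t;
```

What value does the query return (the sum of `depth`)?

10

Base: id=4 (c18) at depth 0.
Iteration 1: rows with reply_to in {4} -> c19 (id 6, depth 1).
Iteration 2: rows with reply_to in {6} -> c32 (id 7, depth 2), c13 (id 8, depth 2), c34 (id 9, depth 2).
Iteration 3: rows with reply_to in {7,8,9} -> c12 (id 12, depth 3).
Iteration 4: no rows with reply_to in {12}; recursion stops.
SUM(depth) = 0 + 1 + 2 + 2 + 2 + 3 = 10.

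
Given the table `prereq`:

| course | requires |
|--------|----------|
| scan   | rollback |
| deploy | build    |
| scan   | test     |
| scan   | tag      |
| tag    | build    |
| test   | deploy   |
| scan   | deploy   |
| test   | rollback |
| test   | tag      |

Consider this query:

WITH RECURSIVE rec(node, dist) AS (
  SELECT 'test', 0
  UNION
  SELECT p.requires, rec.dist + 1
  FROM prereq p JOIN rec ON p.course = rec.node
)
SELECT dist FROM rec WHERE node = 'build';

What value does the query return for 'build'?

Base: (test, dist=0).
Iteration 1: edges from {test} -> (deploy, dist=1), (rollback, dist=1), (tag, dist=1).
Iteration 2: edges from {deploy,rollback,tag} -> (build, dist=2). [UNION drops 1 duplicate row(s)]
Iteration 3: no outgoing edges from {build}; recursion stops.

2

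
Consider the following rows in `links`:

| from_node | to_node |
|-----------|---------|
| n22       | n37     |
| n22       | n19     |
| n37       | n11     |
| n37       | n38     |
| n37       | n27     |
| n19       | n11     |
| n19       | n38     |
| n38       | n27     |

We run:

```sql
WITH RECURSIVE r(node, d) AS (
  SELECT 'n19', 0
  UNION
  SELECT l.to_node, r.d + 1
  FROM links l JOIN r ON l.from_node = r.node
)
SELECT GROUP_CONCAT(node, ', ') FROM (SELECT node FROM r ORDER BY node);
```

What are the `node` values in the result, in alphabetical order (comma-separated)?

n11, n19, n27, n38

Base: (n19, d=0).
Iteration 1: edges from {n19} -> (n11, d=1), (n38, d=1).
Iteration 2: edges from {n11,n38} -> (n27, d=2).
Iteration 3: no outgoing edges from {n27}; recursion stops.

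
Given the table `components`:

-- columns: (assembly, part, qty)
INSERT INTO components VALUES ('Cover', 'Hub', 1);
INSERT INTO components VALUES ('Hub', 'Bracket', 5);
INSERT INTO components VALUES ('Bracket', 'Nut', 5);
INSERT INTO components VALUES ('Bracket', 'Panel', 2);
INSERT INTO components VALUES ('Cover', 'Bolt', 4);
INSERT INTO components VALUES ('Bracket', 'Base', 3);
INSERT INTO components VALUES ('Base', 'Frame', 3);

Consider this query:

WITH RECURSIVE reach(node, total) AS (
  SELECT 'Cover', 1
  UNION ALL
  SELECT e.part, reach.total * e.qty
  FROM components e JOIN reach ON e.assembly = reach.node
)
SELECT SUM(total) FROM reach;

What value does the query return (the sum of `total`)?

106

Base: (Cover, total=1).
Iteration 1: components of {Cover} -> Bolt = 1*4 = 4, Hub = 1*1 = 1.
Iteration 2: components of {Bolt,Hub} -> Bracket = 1*5 = 5.
Iteration 3: components of {Bracket} -> Base = 5*3 = 15, Nut = 5*5 = 25, Panel = 5*2 = 10.
Iteration 4: components of {Base,Nut,Panel} -> Frame = 15*3 = 45.
Iteration 5: no further components; recursion stops.
SUM(total) = 1 + 1 + 4 + 5 + 25 + 10 + 15 + 45 = 106.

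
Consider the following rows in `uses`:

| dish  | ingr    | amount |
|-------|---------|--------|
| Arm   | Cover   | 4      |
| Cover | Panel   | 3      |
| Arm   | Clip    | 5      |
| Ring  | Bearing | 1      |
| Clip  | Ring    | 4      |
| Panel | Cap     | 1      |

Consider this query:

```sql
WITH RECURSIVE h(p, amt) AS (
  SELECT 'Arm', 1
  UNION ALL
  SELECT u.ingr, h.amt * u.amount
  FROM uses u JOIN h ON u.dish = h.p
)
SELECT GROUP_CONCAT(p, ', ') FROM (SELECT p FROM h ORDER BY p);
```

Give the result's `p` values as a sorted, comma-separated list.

Arm, Bearing, Cap, Clip, Cover, Panel, Ring

Base: (Arm, amt=1).
Iteration 1: components of {Arm} -> Clip = 1*5 = 5, Cover = 1*4 = 4.
Iteration 2: components of {Clip,Cover} -> Panel = 4*3 = 12, Ring = 5*4 = 20.
Iteration 3: components of {Panel,Ring} -> Bearing = 20*1 = 20, Cap = 12*1 = 12.
Iteration 4: no further components; recursion stops.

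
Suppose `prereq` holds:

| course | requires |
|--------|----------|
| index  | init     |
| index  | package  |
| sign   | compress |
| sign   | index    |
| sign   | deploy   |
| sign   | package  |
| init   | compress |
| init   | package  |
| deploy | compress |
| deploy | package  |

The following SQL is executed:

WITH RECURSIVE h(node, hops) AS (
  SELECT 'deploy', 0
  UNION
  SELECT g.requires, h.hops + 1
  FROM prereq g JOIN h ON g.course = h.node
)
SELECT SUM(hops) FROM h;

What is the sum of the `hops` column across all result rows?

2

Base: (deploy, hops=0).
Iteration 1: edges from {deploy} -> (compress, hops=1), (package, hops=1).
Iteration 2: no outgoing edges from {compress,package}; recursion stops.
SUM(hops) = 0 + 1 + 1 = 2.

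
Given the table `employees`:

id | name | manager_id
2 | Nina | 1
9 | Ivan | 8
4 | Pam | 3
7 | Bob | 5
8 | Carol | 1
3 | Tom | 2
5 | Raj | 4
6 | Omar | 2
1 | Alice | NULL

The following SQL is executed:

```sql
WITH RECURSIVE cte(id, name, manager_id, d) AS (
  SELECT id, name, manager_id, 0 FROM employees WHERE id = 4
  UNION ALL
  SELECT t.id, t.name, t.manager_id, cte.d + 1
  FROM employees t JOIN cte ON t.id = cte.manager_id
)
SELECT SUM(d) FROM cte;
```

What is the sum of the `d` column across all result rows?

Base: id=4 (Pam), manager_id=3, d 0.
Iteration 1: join on id=3 -> Tom (id 3, manager_id=2, d 1).
Iteration 2: join on id=2 -> Nina (id 2, manager_id=1, d 2).
Iteration 3: join on id=1 -> Alice (id 1, manager_id=NULL, d 3).
Iteration 4: manager_id is NULL; no match; recursion stops.
SUM(d) = 0 + 1 + 2 + 3 = 6.

6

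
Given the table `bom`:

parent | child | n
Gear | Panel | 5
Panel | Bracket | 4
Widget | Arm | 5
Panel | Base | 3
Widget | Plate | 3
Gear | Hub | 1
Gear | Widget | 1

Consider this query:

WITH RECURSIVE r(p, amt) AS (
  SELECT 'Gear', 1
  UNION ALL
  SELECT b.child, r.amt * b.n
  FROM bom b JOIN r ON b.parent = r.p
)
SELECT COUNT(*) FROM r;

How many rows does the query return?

Base: (Gear, amt=1).
Iteration 1: components of {Gear} -> Hub = 1*1 = 1, Panel = 1*5 = 5, Widget = 1*1 = 1.
Iteration 2: components of {Hub,Panel,Widget} -> Arm = 1*5 = 5, Base = 5*3 = 15, Bracket = 5*4 = 20, Plate = 1*3 = 3.
Iteration 3: no further components; recursion stops.
Total rows emitted: 8.

8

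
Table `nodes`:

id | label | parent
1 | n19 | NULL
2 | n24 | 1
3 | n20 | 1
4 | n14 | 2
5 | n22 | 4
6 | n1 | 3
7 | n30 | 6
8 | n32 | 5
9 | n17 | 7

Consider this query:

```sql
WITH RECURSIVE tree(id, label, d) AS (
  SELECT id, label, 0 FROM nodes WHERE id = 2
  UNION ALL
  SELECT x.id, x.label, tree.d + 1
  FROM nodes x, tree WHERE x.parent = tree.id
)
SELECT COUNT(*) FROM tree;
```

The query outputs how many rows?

4

Base: id=2 (n24) at d 0.
Iteration 1: rows with parent in {2} -> n14 (id 4, d 1).
Iteration 2: rows with parent in {4} -> n22 (id 5, d 2).
Iteration 3: rows with parent in {5} -> n32 (id 8, d 3).
Iteration 4: no rows with parent in {8}; recursion stops.
Total rows emitted: 4.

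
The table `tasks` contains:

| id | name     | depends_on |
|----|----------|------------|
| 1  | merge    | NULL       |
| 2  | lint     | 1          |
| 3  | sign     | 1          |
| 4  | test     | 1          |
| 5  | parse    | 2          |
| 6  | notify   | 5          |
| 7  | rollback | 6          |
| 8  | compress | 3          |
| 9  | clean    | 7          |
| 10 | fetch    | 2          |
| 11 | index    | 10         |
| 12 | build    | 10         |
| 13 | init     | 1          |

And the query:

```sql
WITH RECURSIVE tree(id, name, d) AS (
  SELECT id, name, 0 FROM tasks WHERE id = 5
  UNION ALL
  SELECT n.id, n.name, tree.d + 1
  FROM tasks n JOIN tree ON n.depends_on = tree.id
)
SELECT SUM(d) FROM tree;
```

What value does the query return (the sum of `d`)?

Base: id=5 (parse) at d 0.
Iteration 1: rows with depends_on in {5} -> notify (id 6, d 1).
Iteration 2: rows with depends_on in {6} -> rollback (id 7, d 2).
Iteration 3: rows with depends_on in {7} -> clean (id 9, d 3).
Iteration 4: no rows with depends_on in {9}; recursion stops.
SUM(d) = 0 + 1 + 2 + 3 = 6.

6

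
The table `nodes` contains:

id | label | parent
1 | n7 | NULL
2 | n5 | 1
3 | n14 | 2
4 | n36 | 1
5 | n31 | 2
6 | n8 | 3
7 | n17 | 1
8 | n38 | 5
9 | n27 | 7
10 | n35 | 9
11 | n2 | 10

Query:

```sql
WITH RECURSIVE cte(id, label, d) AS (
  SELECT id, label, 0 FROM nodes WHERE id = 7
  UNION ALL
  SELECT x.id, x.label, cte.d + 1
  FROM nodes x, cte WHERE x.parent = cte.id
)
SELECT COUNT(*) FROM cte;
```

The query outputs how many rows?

4

Base: id=7 (n17) at d 0.
Iteration 1: rows with parent in {7} -> n27 (id 9, d 1).
Iteration 2: rows with parent in {9} -> n35 (id 10, d 2).
Iteration 3: rows with parent in {10} -> n2 (id 11, d 3).
Iteration 4: no rows with parent in {11}; recursion stops.
Total rows emitted: 4.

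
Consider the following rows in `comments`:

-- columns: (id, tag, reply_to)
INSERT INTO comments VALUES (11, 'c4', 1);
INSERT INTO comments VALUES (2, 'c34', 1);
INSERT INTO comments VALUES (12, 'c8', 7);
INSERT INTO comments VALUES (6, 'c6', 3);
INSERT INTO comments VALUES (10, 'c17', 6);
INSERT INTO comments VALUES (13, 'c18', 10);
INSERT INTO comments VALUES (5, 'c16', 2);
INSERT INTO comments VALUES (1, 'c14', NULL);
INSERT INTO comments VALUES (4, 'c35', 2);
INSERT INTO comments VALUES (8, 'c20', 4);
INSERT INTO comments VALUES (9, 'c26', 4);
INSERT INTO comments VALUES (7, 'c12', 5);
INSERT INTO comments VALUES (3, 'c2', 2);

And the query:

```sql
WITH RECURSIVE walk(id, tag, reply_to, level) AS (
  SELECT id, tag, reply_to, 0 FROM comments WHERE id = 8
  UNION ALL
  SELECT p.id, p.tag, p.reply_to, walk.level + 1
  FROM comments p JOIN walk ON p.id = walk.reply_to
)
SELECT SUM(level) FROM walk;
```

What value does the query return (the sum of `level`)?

Base: id=8 (c20), reply_to=4, level 0.
Iteration 1: join on id=4 -> c35 (id 4, reply_to=2, level 1).
Iteration 2: join on id=2 -> c34 (id 2, reply_to=1, level 2).
Iteration 3: join on id=1 -> c14 (id 1, reply_to=NULL, level 3).
Iteration 4: reply_to is NULL; no match; recursion stops.
SUM(level) = 0 + 1 + 2 + 3 = 6.

6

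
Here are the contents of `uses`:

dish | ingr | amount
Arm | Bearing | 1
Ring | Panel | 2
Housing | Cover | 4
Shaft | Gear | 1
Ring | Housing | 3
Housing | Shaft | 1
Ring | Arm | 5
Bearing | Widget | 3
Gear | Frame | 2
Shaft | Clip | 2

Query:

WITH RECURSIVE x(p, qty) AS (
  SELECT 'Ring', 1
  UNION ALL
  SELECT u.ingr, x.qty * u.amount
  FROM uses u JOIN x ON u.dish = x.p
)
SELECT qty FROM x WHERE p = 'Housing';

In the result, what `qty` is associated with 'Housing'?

Base: (Ring, qty=1).
Iteration 1: components of {Ring} -> Arm = 1*5 = 5, Housing = 1*3 = 3, Panel = 1*2 = 2.
Iteration 2: components of {Arm,Housing,Panel} -> Bearing = 5*1 = 5, Cover = 3*4 = 12, Shaft = 3*1 = 3.
Iteration 3: components of {Bearing,Cover,Shaft} -> Clip = 3*2 = 6, Gear = 3*1 = 3, Widget = 5*3 = 15.
Iteration 4: components of {Clip,Gear,Widget} -> Frame = 3*2 = 6.
Iteration 5: no further components; recursion stops.

3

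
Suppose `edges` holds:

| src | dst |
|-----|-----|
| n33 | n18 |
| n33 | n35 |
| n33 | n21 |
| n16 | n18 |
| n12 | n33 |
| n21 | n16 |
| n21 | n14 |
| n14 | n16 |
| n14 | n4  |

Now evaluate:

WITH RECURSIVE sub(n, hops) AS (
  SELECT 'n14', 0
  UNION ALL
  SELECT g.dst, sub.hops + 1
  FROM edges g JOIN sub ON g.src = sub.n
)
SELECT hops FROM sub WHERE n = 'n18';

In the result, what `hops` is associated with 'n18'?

2

Base: (n14, hops=0).
Iteration 1: edges from {n14} -> (n16, hops=1), (n4, hops=1).
Iteration 2: edges from {n16,n4} -> (n18, hops=2).
Iteration 3: no outgoing edges from {n18}; recursion stops.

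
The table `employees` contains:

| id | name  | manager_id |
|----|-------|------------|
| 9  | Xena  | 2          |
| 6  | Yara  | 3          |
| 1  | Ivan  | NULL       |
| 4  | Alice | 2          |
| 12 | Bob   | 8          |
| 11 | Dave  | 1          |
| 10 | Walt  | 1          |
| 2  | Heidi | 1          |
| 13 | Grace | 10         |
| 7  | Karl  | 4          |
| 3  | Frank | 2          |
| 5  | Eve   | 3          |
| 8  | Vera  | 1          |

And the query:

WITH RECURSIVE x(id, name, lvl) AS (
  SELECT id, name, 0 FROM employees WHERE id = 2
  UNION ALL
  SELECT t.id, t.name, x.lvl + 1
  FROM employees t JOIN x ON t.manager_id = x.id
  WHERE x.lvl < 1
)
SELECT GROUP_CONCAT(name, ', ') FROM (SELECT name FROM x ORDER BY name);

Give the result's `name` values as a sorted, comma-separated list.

Base: id=2 (Heidi) at lvl 0.
Iteration 1: rows with manager_id in {2} -> Frank (id 3, lvl 1), Alice (id 4, lvl 1), Xena (id 9, lvl 1).
Iteration 2: lvl < 1 fails for all current rows; recursion stops.

Alice, Frank, Heidi, Xena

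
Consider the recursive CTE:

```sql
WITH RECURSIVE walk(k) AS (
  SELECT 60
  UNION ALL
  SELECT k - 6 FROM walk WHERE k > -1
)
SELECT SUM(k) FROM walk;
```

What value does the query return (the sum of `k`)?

324

Base: k=60.
Iteration 1: 60 > -1 holds -> k = 60 - 6 = 54.
Iteration 2: 54 > -1 holds -> k = 54 - 6 = 48.
Iteration 3: 48 > -1 holds -> k = 48 - 6 = 42.
Iteration 4: 42 > -1 holds -> k = 42 - 6 = 36.
Iteration 5: 36 > -1 holds -> k = 36 - 6 = 30.
Iteration 6: 30 > -1 holds -> k = 30 - 6 = 24.
Iteration 7: 24 > -1 holds -> k = 24 - 6 = 18.
Iteration 8: 18 > -1 holds -> k = 18 - 6 = 12.
Iteration 9: 12 > -1 holds -> k = 12 - 6 = 6.
Iteration 10: 6 > -1 holds -> k = 6 - 6 = 0.
Iteration 11: 0 > -1 holds -> k = 0 - 6 = -6.
Iteration 12: -6 > -1 fails; recursion stops.
SUM(k) = 60 + 54 + 48 + 42 + 36 + 30 + 24 + 18 + 12 + 6 + 0 + -6 = 324.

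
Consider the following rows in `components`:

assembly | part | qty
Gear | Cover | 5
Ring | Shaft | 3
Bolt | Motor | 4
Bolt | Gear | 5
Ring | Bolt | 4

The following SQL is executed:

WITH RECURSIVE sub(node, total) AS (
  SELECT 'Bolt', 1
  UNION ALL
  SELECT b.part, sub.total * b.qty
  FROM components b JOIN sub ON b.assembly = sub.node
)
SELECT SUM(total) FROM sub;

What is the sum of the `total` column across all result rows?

35

Base: (Bolt, total=1).
Iteration 1: components of {Bolt} -> Gear = 1*5 = 5, Motor = 1*4 = 4.
Iteration 2: components of {Gear,Motor} -> Cover = 5*5 = 25.
Iteration 3: no further components; recursion stops.
SUM(total) = 1 + 4 + 5 + 25 = 35.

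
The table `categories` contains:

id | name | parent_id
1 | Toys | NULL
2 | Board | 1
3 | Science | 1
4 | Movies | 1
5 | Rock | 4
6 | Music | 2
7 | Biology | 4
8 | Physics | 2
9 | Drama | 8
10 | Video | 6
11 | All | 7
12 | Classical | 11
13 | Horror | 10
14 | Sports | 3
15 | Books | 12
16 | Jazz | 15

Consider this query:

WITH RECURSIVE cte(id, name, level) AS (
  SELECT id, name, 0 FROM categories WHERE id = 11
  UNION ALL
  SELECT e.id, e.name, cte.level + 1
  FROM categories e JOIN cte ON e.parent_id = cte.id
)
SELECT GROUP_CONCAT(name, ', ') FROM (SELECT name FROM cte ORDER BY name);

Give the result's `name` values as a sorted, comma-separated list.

Base: id=11 (All) at level 0.
Iteration 1: rows with parent_id in {11} -> Classical (id 12, level 1).
Iteration 2: rows with parent_id in {12} -> Books (id 15, level 2).
Iteration 3: rows with parent_id in {15} -> Jazz (id 16, level 3).
Iteration 4: no rows with parent_id in {16}; recursion stops.

All, Books, Classical, Jazz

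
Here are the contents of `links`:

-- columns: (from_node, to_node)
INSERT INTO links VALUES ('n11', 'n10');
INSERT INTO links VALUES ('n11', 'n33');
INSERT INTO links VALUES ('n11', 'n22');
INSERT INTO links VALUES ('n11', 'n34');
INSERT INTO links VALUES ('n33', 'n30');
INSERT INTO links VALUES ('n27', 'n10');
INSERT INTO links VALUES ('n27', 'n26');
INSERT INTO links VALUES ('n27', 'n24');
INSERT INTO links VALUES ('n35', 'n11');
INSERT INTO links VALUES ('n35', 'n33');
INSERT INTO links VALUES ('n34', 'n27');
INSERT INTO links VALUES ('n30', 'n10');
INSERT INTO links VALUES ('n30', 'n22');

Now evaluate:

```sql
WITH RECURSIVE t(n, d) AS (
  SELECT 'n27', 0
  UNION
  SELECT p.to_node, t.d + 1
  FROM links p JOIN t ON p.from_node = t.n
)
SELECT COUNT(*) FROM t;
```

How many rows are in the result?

Base: (n27, d=0).
Iteration 1: edges from {n27} -> (n10, d=1), (n24, d=1), (n26, d=1).
Iteration 2: no outgoing edges from {n10,n24,n26}; recursion stops.
Total rows emitted: 4.

4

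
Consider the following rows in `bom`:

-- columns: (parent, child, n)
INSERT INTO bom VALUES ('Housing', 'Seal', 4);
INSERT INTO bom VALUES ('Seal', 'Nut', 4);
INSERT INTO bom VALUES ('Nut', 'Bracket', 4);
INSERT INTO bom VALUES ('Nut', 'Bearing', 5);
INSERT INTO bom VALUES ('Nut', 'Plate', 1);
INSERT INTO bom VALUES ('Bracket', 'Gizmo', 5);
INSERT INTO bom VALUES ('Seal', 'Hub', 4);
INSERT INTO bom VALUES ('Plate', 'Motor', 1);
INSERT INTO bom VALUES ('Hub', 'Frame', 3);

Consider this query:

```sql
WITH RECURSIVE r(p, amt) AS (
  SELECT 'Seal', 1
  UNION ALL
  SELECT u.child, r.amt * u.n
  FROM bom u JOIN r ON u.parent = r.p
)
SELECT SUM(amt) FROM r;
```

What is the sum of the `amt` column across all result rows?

Base: (Seal, amt=1).
Iteration 1: components of {Seal} -> Hub = 1*4 = 4, Nut = 1*4 = 4.
Iteration 2: components of {Hub,Nut} -> Bearing = 4*5 = 20, Bracket = 4*4 = 16, Frame = 4*3 = 12, Plate = 4*1 = 4.
Iteration 3: components of {Bearing,Bracket,Frame,Plate} -> Gizmo = 16*5 = 80, Motor = 4*1 = 4.
Iteration 4: no further components; recursion stops.
SUM(amt) = 1 + 4 + 4 + 16 + 20 + 4 + 12 + 80 + 4 = 145.

145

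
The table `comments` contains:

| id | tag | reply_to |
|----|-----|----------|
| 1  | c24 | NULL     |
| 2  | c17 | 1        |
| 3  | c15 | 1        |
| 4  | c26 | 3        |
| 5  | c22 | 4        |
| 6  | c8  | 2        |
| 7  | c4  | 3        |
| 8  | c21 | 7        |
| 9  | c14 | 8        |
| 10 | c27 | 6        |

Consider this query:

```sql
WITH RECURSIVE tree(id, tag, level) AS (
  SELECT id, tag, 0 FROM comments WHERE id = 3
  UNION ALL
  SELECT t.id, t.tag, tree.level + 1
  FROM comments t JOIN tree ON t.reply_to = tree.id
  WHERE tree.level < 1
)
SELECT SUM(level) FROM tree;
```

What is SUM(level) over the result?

2

Base: id=3 (c15) at level 0.
Iteration 1: rows with reply_to in {3} -> c26 (id 4, level 1), c4 (id 7, level 1).
Iteration 2: level < 1 fails for all current rows; recursion stops.
SUM(level) = 0 + 1 + 1 = 2.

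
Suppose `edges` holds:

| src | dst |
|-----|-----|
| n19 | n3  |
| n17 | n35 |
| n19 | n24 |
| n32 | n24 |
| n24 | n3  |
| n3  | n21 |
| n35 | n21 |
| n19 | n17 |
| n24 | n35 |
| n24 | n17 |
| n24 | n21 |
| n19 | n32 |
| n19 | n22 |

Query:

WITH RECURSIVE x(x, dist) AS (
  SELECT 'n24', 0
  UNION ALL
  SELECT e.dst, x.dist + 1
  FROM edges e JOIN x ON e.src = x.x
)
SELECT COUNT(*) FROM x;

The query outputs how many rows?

9

Base: (n24, dist=0).
Iteration 1: edges from {n24} -> (n17, dist=1), (n21, dist=1), (n3, dist=1), (n35, dist=1).
Iteration 2: edges from {n17,n21,n3,n35} -> (n21, dist=2) x2, (n35, dist=2). [UNION ALL keeps all 3 new rows, including repeats]
Iteration 3: edges from {n21,n35} -> (n21, dist=3).
Iteration 4: no outgoing edges from {n21}; recursion stops.
Total rows emitted: 9.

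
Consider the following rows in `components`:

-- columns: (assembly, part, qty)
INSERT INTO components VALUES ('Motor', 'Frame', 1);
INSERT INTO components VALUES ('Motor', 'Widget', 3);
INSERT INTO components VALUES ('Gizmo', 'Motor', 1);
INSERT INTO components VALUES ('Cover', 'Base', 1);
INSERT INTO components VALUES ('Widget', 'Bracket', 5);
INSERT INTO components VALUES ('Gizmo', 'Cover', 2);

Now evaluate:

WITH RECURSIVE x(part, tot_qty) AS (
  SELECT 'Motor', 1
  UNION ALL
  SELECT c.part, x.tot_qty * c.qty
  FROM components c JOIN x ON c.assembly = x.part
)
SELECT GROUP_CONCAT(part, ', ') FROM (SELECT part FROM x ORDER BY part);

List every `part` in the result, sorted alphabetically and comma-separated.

Base: (Motor, tot_qty=1).
Iteration 1: components of {Motor} -> Frame = 1*1 = 1, Widget = 1*3 = 3.
Iteration 2: components of {Frame,Widget} -> Bracket = 3*5 = 15.
Iteration 3: no further components; recursion stops.

Bracket, Frame, Motor, Widget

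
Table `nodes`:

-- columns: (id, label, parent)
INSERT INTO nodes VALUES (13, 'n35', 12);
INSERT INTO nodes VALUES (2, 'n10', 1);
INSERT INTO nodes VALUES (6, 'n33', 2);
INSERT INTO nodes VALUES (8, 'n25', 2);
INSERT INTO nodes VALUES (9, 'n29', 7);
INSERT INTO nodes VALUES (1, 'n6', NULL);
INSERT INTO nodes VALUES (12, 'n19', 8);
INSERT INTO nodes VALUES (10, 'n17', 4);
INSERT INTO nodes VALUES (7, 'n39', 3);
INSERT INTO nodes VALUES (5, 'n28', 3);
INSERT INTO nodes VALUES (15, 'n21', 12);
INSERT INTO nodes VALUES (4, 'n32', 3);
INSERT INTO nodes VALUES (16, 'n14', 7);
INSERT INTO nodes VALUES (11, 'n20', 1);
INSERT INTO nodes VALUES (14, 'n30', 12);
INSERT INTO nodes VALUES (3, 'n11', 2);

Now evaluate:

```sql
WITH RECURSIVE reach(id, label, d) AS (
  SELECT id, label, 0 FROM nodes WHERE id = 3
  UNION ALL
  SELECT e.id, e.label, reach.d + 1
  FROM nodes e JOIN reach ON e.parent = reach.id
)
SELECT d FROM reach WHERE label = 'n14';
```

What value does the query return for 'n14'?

Base: id=3 (n11) at d 0.
Iteration 1: rows with parent in {3} -> n32 (id 4, d 1), n28 (id 5, d 1), n39 (id 7, d 1).
Iteration 2: rows with parent in {4,5,7} -> n29 (id 9, d 2), n17 (id 10, d 2), n14 (id 16, d 2).
Iteration 3: no rows with parent in {9,10,16}; recursion stops.

2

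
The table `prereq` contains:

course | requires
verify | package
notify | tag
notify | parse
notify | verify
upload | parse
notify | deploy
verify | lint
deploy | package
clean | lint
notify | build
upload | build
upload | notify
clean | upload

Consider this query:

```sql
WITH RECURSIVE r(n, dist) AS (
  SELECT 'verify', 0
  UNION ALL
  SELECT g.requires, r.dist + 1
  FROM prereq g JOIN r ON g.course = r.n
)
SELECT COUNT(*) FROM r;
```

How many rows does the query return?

3

Base: (verify, dist=0).
Iteration 1: edges from {verify} -> (lint, dist=1), (package, dist=1).
Iteration 2: no outgoing edges from {lint,package}; recursion stops.
Total rows emitted: 3.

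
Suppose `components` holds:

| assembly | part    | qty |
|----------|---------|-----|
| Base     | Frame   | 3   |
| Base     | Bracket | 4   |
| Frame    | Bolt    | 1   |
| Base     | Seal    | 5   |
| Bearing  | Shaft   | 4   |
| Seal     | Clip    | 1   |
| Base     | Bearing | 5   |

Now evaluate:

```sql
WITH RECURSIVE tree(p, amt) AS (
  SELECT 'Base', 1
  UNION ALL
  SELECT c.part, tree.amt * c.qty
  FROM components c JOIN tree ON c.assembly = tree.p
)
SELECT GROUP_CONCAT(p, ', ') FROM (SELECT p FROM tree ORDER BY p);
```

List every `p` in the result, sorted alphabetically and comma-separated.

Base, Bearing, Bolt, Bracket, Clip, Frame, Seal, Shaft

Base: (Base, amt=1).
Iteration 1: components of {Base} -> Bearing = 1*5 = 5, Bracket = 1*4 = 4, Frame = 1*3 = 3, Seal = 1*5 = 5.
Iteration 2: components of {Bearing,Bracket,Frame,Seal} -> Bolt = 3*1 = 3, Clip = 5*1 = 5, Shaft = 5*4 = 20.
Iteration 3: no further components; recursion stops.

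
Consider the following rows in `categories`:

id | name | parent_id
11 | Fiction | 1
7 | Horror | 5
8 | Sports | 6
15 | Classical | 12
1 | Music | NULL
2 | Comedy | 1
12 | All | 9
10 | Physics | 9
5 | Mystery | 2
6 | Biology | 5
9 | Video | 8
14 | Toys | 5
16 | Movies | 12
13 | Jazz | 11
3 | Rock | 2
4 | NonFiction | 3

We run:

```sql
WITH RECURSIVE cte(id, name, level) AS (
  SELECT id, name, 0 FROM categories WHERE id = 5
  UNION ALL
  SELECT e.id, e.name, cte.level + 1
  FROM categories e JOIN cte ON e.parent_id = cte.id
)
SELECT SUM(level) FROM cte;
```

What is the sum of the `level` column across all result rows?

26

Base: id=5 (Mystery) at level 0.
Iteration 1: rows with parent_id in {5} -> Biology (id 6, level 1), Horror (id 7, level 1), Toys (id 14, level 1).
Iteration 2: rows with parent_id in {6,7,14} -> Sports (id 8, level 2).
Iteration 3: rows with parent_id in {8} -> Video (id 9, level 3).
Iteration 4: rows with parent_id in {9} -> Physics (id 10, level 4), All (id 12, level 4).
Iteration 5: rows with parent_id in {10,12} -> Classical (id 15, level 5), Movies (id 16, level 5).
Iteration 6: no rows with parent_id in {15,16}; recursion stops.
SUM(level) = 0 + 1 + 1 + 1 + 2 + 3 + 4 + 4 + 5 + 5 = 26.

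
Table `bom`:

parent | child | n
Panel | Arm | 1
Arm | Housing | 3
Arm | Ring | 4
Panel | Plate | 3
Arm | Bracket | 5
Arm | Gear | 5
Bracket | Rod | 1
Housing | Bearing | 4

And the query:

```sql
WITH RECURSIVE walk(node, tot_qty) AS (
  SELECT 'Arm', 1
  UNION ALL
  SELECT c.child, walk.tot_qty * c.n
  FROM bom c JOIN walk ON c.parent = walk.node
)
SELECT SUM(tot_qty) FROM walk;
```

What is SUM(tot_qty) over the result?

Base: (Arm, tot_qty=1).
Iteration 1: components of {Arm} -> Bracket = 1*5 = 5, Gear = 1*5 = 5, Housing = 1*3 = 3, Ring = 1*4 = 4.
Iteration 2: components of {Bracket,Gear,Housing,Ring} -> Bearing = 3*4 = 12, Rod = 5*1 = 5.
Iteration 3: no further components; recursion stops.
SUM(tot_qty) = 1 + 3 + 4 + 5 + 5 + 12 + 5 = 35.

35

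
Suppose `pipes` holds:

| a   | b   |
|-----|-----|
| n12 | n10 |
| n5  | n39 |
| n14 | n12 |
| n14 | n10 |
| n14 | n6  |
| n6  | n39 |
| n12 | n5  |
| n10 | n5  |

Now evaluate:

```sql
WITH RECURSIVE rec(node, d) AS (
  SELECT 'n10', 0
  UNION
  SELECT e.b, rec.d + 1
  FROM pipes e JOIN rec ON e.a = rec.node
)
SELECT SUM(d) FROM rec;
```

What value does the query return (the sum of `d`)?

3

Base: (n10, d=0).
Iteration 1: edges from {n10} -> (n5, d=1).
Iteration 2: edges from {n5} -> (n39, d=2).
Iteration 3: no outgoing edges from {n39}; recursion stops.
SUM(d) = 0 + 1 + 2 = 3.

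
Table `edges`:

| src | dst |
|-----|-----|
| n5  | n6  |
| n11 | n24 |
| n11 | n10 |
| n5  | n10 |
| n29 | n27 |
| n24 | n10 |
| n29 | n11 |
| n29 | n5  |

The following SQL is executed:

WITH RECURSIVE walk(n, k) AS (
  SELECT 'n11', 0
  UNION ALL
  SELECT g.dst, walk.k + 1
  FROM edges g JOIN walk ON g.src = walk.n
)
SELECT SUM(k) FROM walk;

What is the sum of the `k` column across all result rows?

4

Base: (n11, k=0).
Iteration 1: edges from {n11} -> (n10, k=1), (n24, k=1).
Iteration 2: edges from {n10,n24} -> (n10, k=2).
Iteration 3: no outgoing edges from {n10}; recursion stops.
SUM(k) = 0 + 1 + 1 + 2 = 4.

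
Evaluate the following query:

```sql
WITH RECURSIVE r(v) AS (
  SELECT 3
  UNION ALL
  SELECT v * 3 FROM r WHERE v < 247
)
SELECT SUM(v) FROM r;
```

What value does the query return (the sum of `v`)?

1092

Base: v=3.
Iteration 1: 3 < 247 holds -> v = 3 * 3 = 9.
Iteration 2: 9 < 247 holds -> v = 9 * 3 = 27.
Iteration 3: 27 < 247 holds -> v = 27 * 3 = 81.
Iteration 4: 81 < 247 holds -> v = 81 * 3 = 243.
Iteration 5: 243 < 247 holds -> v = 243 * 3 = 729.
Iteration 6: 729 < 247 fails; recursion stops.
SUM(v) = 3 + 9 + 27 + 81 + 243 + 729 = 1092.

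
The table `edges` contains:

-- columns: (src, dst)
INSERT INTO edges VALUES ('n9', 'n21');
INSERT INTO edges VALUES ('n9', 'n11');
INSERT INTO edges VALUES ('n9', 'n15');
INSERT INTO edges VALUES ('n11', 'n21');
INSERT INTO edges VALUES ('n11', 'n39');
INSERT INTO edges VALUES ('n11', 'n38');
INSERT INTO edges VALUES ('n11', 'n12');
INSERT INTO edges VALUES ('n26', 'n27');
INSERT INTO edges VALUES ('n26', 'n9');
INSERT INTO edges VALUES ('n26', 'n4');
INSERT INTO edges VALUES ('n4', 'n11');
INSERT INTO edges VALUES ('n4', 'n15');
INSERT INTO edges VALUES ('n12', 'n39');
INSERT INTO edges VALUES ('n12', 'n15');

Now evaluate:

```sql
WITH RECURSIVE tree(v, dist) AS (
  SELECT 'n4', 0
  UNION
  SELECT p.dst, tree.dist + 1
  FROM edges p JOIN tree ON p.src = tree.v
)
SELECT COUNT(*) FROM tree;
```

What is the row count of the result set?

Base: (n4, dist=0).
Iteration 1: edges from {n4} -> (n11, dist=1), (n15, dist=1).
Iteration 2: edges from {n11,n15} -> (n12, dist=2), (n21, dist=2), (n38, dist=2), (n39, dist=2).
Iteration 3: edges from {n12,n21,n38,n39} -> (n15, dist=3), (n39, dist=3).
Iteration 4: no outgoing edges from {n15,n39}; recursion stops.
Total rows emitted: 9.

9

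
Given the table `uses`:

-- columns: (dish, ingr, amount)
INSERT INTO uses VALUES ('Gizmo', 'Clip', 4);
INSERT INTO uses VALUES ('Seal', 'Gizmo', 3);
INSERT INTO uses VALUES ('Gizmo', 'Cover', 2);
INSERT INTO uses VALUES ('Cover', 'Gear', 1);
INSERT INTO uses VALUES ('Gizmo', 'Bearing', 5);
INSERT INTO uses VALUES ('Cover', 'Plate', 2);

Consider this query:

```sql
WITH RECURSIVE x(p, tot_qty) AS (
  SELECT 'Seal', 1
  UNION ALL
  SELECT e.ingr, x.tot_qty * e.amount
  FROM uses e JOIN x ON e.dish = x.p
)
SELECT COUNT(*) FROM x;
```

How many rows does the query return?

Base: (Seal, tot_qty=1).
Iteration 1: components of {Seal} -> Gizmo = 1*3 = 3.
Iteration 2: components of {Gizmo} -> Bearing = 3*5 = 15, Clip = 3*4 = 12, Cover = 3*2 = 6.
Iteration 3: components of {Bearing,Clip,Cover} -> Gear = 6*1 = 6, Plate = 6*2 = 12.
Iteration 4: no further components; recursion stops.
Total rows emitted: 7.

7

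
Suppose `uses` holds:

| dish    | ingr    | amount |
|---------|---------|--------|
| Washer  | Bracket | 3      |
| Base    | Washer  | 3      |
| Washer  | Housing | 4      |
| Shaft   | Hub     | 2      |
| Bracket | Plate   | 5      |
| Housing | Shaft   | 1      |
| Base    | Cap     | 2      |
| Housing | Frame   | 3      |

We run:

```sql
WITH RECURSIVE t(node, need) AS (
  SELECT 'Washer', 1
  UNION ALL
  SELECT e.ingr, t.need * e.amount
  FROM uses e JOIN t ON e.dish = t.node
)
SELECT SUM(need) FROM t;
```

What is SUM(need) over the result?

47

Base: (Washer, need=1).
Iteration 1: components of {Washer} -> Bracket = 1*3 = 3, Housing = 1*4 = 4.
Iteration 2: components of {Bracket,Housing} -> Frame = 4*3 = 12, Plate = 3*5 = 15, Shaft = 4*1 = 4.
Iteration 3: components of {Frame,Plate,Shaft} -> Hub = 4*2 = 8.
Iteration 4: no further components; recursion stops.
SUM(need) = 1 + 4 + 3 + 12 + 4 + 15 + 8 = 47.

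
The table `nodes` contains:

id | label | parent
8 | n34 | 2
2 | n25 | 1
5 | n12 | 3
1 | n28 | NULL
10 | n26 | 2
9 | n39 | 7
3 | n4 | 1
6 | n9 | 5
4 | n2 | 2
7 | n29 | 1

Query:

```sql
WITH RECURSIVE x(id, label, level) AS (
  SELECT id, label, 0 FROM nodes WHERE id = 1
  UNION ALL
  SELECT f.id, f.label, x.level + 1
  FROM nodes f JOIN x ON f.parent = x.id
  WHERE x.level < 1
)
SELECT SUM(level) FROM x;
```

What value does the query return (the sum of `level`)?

3

Base: id=1 (n28) at level 0.
Iteration 1: rows with parent in {1} -> n25 (id 2, level 1), n4 (id 3, level 1), n29 (id 7, level 1).
Iteration 2: level < 1 fails for all current rows; recursion stops.
SUM(level) = 0 + 1 + 1 + 1 = 3.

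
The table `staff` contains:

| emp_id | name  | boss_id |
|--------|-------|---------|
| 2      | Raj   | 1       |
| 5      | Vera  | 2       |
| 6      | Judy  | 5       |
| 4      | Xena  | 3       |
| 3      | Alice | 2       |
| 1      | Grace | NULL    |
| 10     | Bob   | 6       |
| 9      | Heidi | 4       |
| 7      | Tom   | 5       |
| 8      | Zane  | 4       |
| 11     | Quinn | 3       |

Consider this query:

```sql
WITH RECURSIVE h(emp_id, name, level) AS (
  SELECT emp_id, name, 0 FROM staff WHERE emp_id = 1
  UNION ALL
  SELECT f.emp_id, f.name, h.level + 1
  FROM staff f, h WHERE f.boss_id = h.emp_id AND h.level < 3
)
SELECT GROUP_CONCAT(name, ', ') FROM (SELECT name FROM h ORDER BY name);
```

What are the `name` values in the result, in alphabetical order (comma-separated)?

Alice, Grace, Judy, Quinn, Raj, Tom, Vera, Xena

Base: emp_id=1 (Grace) at level 0.
Iteration 1: rows with boss_id in {1} -> Raj (id 2, level 1).
Iteration 2: rows with boss_id in {2} -> Alice (id 3, level 2), Vera (id 5, level 2).
Iteration 3: rows with boss_id in {3,5} -> Xena (id 4, level 3), Judy (id 6, level 3), Tom (id 7, level 3), Quinn (id 11, level 3).
Iteration 4: level < 3 fails for all current rows; recursion stops.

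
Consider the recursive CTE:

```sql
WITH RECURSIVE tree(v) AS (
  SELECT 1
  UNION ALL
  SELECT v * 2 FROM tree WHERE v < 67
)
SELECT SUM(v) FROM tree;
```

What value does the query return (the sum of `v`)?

255

Base: v=1.
Iteration 1: 1 < 67 holds -> v = 1 * 2 = 2.
Iteration 2: 2 < 67 holds -> v = 2 * 2 = 4.
Iteration 3: 4 < 67 holds -> v = 4 * 2 = 8.
Iteration 4: 8 < 67 holds -> v = 8 * 2 = 16.
Iteration 5: 16 < 67 holds -> v = 16 * 2 = 32.
Iteration 6: 32 < 67 holds -> v = 32 * 2 = 64.
Iteration 7: 64 < 67 holds -> v = 64 * 2 = 128.
Iteration 8: 128 < 67 fails; recursion stops.
SUM(v) = 1 + 2 + 4 + 8 + 16 + 32 + 64 + 128 = 255.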